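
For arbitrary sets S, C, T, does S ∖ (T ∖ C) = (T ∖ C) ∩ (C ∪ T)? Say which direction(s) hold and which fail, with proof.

(⊆) fails and (⊇) fails.

Forward inclusion. This inclusion fails. Take S = {1}, C = ∅, T = ∅; then 1 ∈ S ∖ (T ∖ C) but 1 ∉ (T ∖ C) ∩ (C ∪ T).

Reverse inclusion. This inclusion fails. Take S = ∅, C = ∅, T = {1}; then 1 ∈ (T ∖ C) ∩ (C ∪ T) but 1 ∉ S ∖ (T ∖ C).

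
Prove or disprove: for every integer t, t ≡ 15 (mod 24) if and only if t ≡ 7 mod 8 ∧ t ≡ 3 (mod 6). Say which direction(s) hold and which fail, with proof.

Both directions hold; the statement is true.

(→) Suppose t ≡ 15 (mod 24); write t = 24j + 15. Since 8 ∣ 24, reducing mod 8 gives t ≡ 15 ≡ 7 (mod 8); since 6 ∣ 24, reducing mod 6 gives t ≡ 15 ≡ 3 (mod 6).

(←) Conversely, if t ≡ 7 (mod 8) and t ≡ 3 (mod 6), then by the Chinese remainder theorem t ≡ 15 (mod 24). This is exactly t ≡ 15 (mod 24).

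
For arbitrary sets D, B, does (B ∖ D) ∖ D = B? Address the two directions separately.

The sets are not equal: only the forward inclusion holds.

(⟹) Let x ∈ (B ∖ D) ∖ D. Then x ∈ B and x ∉ D, from which x ∈ B.

(⟸) This inclusion fails. Take D = {1}, B = {1}; then 1 ∈ B but 1 ∉ (B ∖ D) ∖ D.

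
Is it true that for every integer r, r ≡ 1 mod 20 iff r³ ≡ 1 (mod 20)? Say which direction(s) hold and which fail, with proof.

(⇒) Suppose r ≡ 1 mod 20. Write r = 20j + 1. Then (20j + 1)³ = 8000j³ + 1200j² + 60j + 1 = 20(400j³ + 60j² + 3j) + 1, so r³ ≡ 1 (mod 20).

(⇐) Conversely, suppose r³ ≡ 1 (mod 20). The only residue r in {0, …, 19} with r³ ≡ 1 (mod 20) is r = 1, so r ≡ 1 (mod 20).

Both directions hold.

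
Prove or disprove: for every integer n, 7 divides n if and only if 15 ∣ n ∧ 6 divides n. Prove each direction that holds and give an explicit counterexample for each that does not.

(⇒) This fails: take n = 7. Certainly 7 ∣ 7, but 15 ∤ 7.

(⇐) This fails: take n = 30. Both 15 ∣ 30 and 6 ∣ 30, yet 30 is not a multiple of 7 (since 30 = 4·7 + 2), so 7 ∤ 30.

(⇒) fails and (⇐) fails.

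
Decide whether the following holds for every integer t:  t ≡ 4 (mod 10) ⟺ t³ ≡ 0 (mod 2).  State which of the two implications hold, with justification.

Only the forward direction holds.

(⟹) Suppose t ≡ 4 (mod 10). Then t³ ≡ 4³ = 64 (mod 10), and since 2 ∣ 10, also t³ ≡ 0 (mod 2).

(⟸) This fails: take t = 0. Then 0³ = 0 ≡ 0 (mod 2), yet 0 ≡ 0 (mod 10), not 4.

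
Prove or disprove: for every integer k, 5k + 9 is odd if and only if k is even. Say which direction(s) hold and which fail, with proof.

[⇒] Suppose 5k + 9 is odd. Since 5 is odd, 5k and k have the same parity, so 5k + 9 ≡ k + 9 (mod 2). As 9 is odd, 5k + 9 is odd exactly when k is even. Thus k is even.

[⇐] Conversely, suppose k is even; write k = 2j. Then 5k + 9 = 5·(2j) + 9 = 2·5j + 9, which is odd.

Both directions hold.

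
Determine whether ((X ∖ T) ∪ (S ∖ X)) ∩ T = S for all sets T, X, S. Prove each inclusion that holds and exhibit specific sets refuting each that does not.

(⊆) Let x ∈ ((X ∖ T) ∪ (S ∖ X)) ∩ T. Then x ∈ T ∩ S and x ∉ X, from which x ∈ S.

(⊇) This inclusion fails. Take T = ∅, X = ∅, S = {1}; then 1 ∈ S but 1 ∉ ((X ∖ T) ∪ (S ∖ X)) ∩ T.

The sets are not equal: only the forward inclusion holds.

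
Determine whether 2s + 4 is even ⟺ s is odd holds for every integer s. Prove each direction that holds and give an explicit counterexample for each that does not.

Only the converse holds.

(⟸) Suppose s is odd. Since 2 is even, 2s is even for every s, so 2s + 4 has the same parity as 4, which is even. Hence 2s + 4 is even.

(⟹) This fails: take s = 4. Then 2s + 4 = 12, which is even, yet s = 4 is even, not odd.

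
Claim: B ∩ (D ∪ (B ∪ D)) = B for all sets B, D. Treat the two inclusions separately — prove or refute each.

Both inclusions hold.

Reverse inclusion. Let x ∈ B. Then either x ∈ B and x ∉ D; or x ∈ B ∩ D. In each case x ∈ B ∩ (D ∪ (B ∪ D)), so B ⊆ B ∩ (D ∪ (B ∪ D)).

Forward inclusion. Let x ∈ B ∩ (D ∪ (B ∪ D)). Then either x ∈ B and x ∉ D; or x ∈ B ∩ D. In each case x ∈ B, so B ∩ (D ∪ (B ∪ D)) ⊆ B.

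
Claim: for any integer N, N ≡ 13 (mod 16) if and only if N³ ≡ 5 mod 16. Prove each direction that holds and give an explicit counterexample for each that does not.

(⇐) Suppose N³ ≡ 5 (mod 16). The only residue r in {0, …, 15} with r³ ≡ 5 (mod 16) is r = 13, so N ≡ 13 (mod 16).

(⇒) Suppose N ≡ 13 (mod 16). Write N = 16j + 13. Then (16j + 13)³ = 4096j³ + 9984j² + 8112j + 2197 = 16(256j³ + 624j² + 507j + 137) + 5, so N³ ≡ 5 (mod 16).

Both directions hold; the statement is true.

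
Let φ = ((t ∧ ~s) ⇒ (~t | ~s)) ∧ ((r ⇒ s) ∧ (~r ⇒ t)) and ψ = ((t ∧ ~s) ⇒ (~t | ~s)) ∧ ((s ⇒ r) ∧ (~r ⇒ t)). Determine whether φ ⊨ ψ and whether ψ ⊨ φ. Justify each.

(⟹) This fails. Under r = F, t = T, s = T, the left side is true but the right side is false.

(⟸) This fails. Under r = T, t = F, s = F, the left side is false but the right side is true.

Neither implication holds.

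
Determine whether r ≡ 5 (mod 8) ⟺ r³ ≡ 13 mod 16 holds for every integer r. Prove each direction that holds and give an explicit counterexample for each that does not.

(⇐) The residues r modulo 16 with r³ ≡ 13 (mod 16) are exactly {5}, and each is ≡ 5 (mod 8).

(⇒) This fails: take r = 13. Then 13 ≡ 5 (mod 8), but 13³ = 2197 ≡ 5 (mod 16), not 13.

(⇒) fails; (⇐) holds.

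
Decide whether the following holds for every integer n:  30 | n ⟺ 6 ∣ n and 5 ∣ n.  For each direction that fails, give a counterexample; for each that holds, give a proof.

Both directions hold.

(⇒) If 30 ∣ n, write n = 30q. Since 30 = 5·6, n = 6·(5q), so 6 ∣ n; and since 30 = 6·5, n = 5·(6q), so 5 ∣ n.

(⇐) Suppose 6 ∣ n and 5 ∣ n. Any common multiple of 6 and 5 is a multiple of their lcm; here gcd(6, 5) = 1, so lcm(6, 5) = 6·5 = 30, so 30 ∣ n.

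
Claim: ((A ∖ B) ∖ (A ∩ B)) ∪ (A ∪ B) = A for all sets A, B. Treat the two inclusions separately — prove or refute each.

The sets are not equal: only the reverse inclusion holds.

(⊆) This inclusion fails. Take A = ∅, B = {1}; then 1 ∈ ((A ∖ B) ∖ (A ∩ B)) ∪ (A ∪ B) but 1 ∉ A.

(⊇) Let x ∈ A. Then either x ∈ A and x ∉ B; or x ∈ A ∩ B. In each case x ∈ ((A ∖ B) ∖ (A ∩ B)) ∪ (A ∪ B), so A ⊆ ((A ∖ B) ∖ (A ∩ B)) ∪ (A ∪ B).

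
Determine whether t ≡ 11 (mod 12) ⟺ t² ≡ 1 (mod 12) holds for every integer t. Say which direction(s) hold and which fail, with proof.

Not equivalent: only (⇒) holds.

(⇐) This fails: take t = 1. Then 1² = 1 ≡ 1 (mod 12), yet 1 ≡ 1 (mod 12), not 11.

(⇒) Suppose t ≡ 11 (mod 12). Write t = 12j + 11. Then (12j + 11)² = 144j² + 264j + 121 = 12(12j² + 22j + 10) + 1, so t² ≡ 1 (mod 12).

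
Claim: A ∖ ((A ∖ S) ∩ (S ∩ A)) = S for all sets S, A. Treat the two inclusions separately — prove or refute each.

Both inclusions fail.

(⟹) This inclusion fails. Take S = ∅, A = {1}; then 1 ∈ A ∖ ((A ∖ S) ∩ (S ∩ A)) but 1 ∉ S.

(⟸) This inclusion fails. Take S = {1}, A = ∅; then 1 ∈ S but 1 ∉ A ∖ ((A ∖ S) ∩ (S ∩ A)).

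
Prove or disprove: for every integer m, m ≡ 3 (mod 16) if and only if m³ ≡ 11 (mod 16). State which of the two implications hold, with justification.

Both implications hold.

(⇒) Suppose m ≡ 3 (mod 16). Write m = 16j + 3. Then (16j + 3)³ = 4096j³ + 2304j² + 432j + 27 = 16(256j³ + 144j² + 27j + 1) + 11, so m³ ≡ 11 (mod 16).

(⇐) Conversely, suppose m³ ≡ 11 (mod 16). The only residue r in {0, …, 15} with r³ ≡ 11 (mod 16) is r = 3, so m ≡ 3 (mod 16).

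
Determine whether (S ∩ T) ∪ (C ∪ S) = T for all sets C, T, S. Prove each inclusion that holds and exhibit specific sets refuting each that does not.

(⊆) This inclusion fails. Take C = {1}, T = ∅, S = ∅; then 1 ∈ (S ∩ T) ∪ (C ∪ S) but 1 ∉ T.

(⊇) This inclusion fails. Take C = ∅, T = {1}, S = ∅; then 1 ∈ T but 1 ∉ (S ∩ T) ∪ (C ∪ S).

Both inclusions fail.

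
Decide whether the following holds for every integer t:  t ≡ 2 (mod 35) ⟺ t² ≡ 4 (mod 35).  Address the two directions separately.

(⇐) This fails: take t = 12. Then 12² = 144 ≡ 4 (mod 35), yet 12 ≡ 12 (mod 35), not 2.

(⇒) Suppose t ≡ 2 (mod 35). Write t = 35j + 2. Then (35j + 2)² = 1225j² + 140j + 4 = 35(35j² + 4j) + 4, so t² ≡ 4 (mod 35).

Not equivalent: only (⇒) holds.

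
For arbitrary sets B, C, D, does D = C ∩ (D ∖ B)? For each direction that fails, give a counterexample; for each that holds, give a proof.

(⟹) This inclusion fails. Take B = ∅, C = ∅, D = {1}; then 1 ∈ D but 1 ∉ C ∩ (D ∖ B).

(⟸) Let x ∈ C ∩ (D ∖ B). Then x ∈ C ∩ D and x ∉ B, from which x ∈ D.

Only the reverse inclusion holds.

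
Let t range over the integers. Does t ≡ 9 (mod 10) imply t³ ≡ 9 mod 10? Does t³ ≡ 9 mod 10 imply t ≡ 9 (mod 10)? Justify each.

Equivalent; both directions hold.

(⇐) For the converse, argue contrapositively. If t ≢ 9 (mod 10), then t is congruent to one of 0, 1, 2, 3, 4, 5, 6, 7, 8 modulo 10, and these give t³ ≡ 0, 1, 8, 7, 4, 5, 6, 3, 2 respectively — never 9.

(⇒) Suppose t ≡ 9 (mod 10). Write t = 10j + 9. Then (10j + 9)³ = 1000j³ + 2700j² + 2430j + 729 = 10(100j³ + 270j² + 243j + 72) + 9, so t³ ≡ 9 (mod 10).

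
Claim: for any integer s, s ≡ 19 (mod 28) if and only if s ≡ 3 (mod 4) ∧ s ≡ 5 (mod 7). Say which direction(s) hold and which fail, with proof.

(→) Suppose s ≡ 19 (mod 28); write s = 28j + 19. Since 4 ∣ 28, reducing mod 4 gives s ≡ 19 ≡ 3 (mod 4); since 7 ∣ 28, reducing mod 7 gives s ≡ 19 ≡ 5 (mod 7).

(←) Conversely, if s ≡ 3 (mod 4) and s ≡ 5 (mod 7), then by the Chinese remainder theorem s ≡ 19 (mod 28). This is exactly s ≡ 19 (mod 28).

Both directions hold.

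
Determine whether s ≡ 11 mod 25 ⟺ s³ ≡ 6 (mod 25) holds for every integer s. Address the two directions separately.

The biconditional holds.

(→) Suppose s ≡ 11 mod 25. Write s = 25j + 11. Then (25j + 11)³ = 15625j³ + 20625j² + 9075j + 1331 = 25(625j³ + 825j² + 363j + 53) + 6, so s³ ≡ 6 (mod 25).

(←) Conversely, suppose s³ ≡ 6 (mod 25). The only residue r in {0, …, 24} with r³ ≡ 6 (mod 25) is r = 11, so s ≡ 11 (mod 25).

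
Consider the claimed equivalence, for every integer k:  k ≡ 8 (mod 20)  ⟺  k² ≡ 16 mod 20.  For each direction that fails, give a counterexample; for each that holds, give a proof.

Both directions fail.

Forward direction. This fails: take k = 8. Then 8 ≡ 8 (mod 20), but 8² = 64 ≡ 4 (mod 20), not 16.

Converse. This fails: take k = 4. Then 4² = 16 ≡ 16 (mod 20), yet 4 ≡ 4 (mod 20), not 8.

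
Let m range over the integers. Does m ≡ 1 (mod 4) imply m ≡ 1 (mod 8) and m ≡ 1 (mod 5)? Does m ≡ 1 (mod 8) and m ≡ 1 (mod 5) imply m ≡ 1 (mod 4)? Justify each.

(⇒) This fails: m = 33 gives 33 ≡ 1 (mod 4) but 33 ≡ 3 (mod 5), so the conjunction on the right does not hold.

(⇐) Conversely, if m ≡ 1 (mod 8) and m ≡ 1 (mod 5), then by the Chinese remainder theorem m ≡ 1 (mod 40). Since 1 ≡ 1 (mod 4) and 4 ∣ 40, we get m ≡ 1 (mod 4).

Not equivalent: only (⇐) holds.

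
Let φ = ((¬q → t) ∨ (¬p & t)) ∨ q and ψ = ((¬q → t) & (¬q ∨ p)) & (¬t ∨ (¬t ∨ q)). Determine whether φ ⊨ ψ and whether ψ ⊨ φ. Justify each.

(⇐) Assume the antecedent. If q is true, ((¬q → t) ∨ (¬p & t)) ∨ q reduces to true regardless of the other variables. If q is false, the antecedent cannot hold. Either way ((¬q → t) ∨ (¬p & t)) ∨ q holds.

(⇒) This fails. Under q = T, t = F, p = F, the left side is true but the right side is false.

Only the converse holds.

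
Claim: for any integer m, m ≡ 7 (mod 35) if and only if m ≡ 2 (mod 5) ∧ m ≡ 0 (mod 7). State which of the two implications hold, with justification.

The biconditional holds.

Forward direction. Suppose m ≡ 7 (mod 35); write m = 35j + 7. Since 5 ∣ 35, reducing mod 5 gives m ≡ 7 ≡ 2 (mod 5); since 7 ∣ 35, reducing mod 7 gives m ≡ 7 ≡ 0 (mod 7).

Converse. If m ≡ 2 (mod 5) and m ≡ 0 (mod 7), then by the Chinese remainder theorem m ≡ 7 (mod 35). This is exactly m ≡ 7 (mod 35).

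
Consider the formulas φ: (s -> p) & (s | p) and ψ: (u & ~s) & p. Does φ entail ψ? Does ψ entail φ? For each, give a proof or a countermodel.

Only the reverse direction holds.

(→) This fails. Under p = T, s = F, u = F, the left side is true but the right side is false.

(←) Assume the antecedent. If p is true, (s -> p) & (s | p) reduces to true regardless of the other variables. If p is false, the antecedent cannot hold. Either way (s -> p) & (s | p) holds.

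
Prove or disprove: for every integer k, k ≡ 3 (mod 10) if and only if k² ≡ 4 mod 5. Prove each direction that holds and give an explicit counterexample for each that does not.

Only the forward implication holds.

(⟹) Suppose k ≡ 3 (mod 10). Then k² ≡ 3² = 9 (mod 10), and since 5 ∣ 10, also k² ≡ 4 (mod 5).

(⟸) This fails: take k = 2. Then 2² = 4 ≡ 4 (mod 5), yet 2 ≡ 2 (mod 10), not 3.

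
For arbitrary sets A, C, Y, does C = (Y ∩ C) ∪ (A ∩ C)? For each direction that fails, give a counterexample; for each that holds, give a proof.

(⊆) This inclusion fails. Take A = ∅, C = {1}, Y = ∅; then 1 ∈ C but 1 ∉ (Y ∩ C) ∪ (A ∩ C).

(⊇) Let x ∈ (Y ∩ C) ∪ (A ∩ C). Then either x ∈ A ∩ C and x ∉ Y; or x ∈ C ∩ Y and x ∉ A; or x ∈ A ∩ C ∩ Y. In each case x ∈ C, so (Y ∩ C) ∪ (A ∩ C) ⊆ C.

The sets are not equal: only the reverse inclusion holds.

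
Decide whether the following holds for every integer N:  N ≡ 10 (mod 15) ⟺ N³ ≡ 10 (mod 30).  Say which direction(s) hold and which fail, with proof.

Only the converse holds.

(→) This fails: take N = 25. Then 25 ≡ 10 (mod 15), but 25³ = 15625 ≡ 25 (mod 30), not 10.

(←) Conversely, the residues r modulo 30 with r³ ≡ 10 (mod 30) are exactly {10}, and each is ≡ 10 (mod 15).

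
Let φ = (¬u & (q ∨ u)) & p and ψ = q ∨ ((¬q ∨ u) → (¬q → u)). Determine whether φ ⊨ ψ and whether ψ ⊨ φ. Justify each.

Not equivalent: only (⇒) holds.

(→) Assume the antecedent. If p is true, the antecedent forces (p = T, u = F, q = T), and q ∨ ((¬q ∨ u) → (¬q → u)) holds there. If p is false, the antecedent cannot hold. Either way q ∨ ((¬q ∨ u) → (¬q → u)) holds.

(←) This fails. Under p = F, u = T, q = F, the left side is false but the right side is true.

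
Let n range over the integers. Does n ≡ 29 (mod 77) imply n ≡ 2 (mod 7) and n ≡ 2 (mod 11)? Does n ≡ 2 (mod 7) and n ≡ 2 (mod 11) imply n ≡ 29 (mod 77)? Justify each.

Neither direction holds.

(⟹) This fails: n = 29 gives 29 ≡ 29 (mod 77) but 29 ≡ 1 (mod 7), so the conjunction on the right does not hold.

(⟸) This fails: n = 2 satisfies both congruences on the right (2 ≡ 2 mod 7 and 2 ≡ 2 mod 11) yet 2 ≡ 2 (mod 77), not 29.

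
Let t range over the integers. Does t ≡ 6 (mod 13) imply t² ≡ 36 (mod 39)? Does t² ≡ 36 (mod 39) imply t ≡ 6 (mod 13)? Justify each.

(⟹) This fails: take t = 19. Then 19 ≡ 6 (mod 13), but 19² = 361 ≡ 10 (mod 39), not 36.

(⟸) This fails: take t = 33. Then 33² = 1089 ≡ 36 (mod 39), yet 33 ≡ 7 (mod 13), not 6.

Neither implication holds.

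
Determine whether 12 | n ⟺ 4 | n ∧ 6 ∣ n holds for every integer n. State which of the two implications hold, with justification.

Forward direction. If 12 ∣ n, write n = 12q. Since 12 = 3·4, n = 4·(3q), so 4 ∣ n; and since 12 = 2·6, n = 6·(2q), so 6 ∣ n.

Converse. Suppose 4 ∣ n and 6 ∣ n. Any common multiple of 4 and 6 is a multiple of their lcm; here lcm(4, 6) = 4·6/gcd(4, 6) = 24/2 = 12, so 12 ∣ n.

Equivalent; both directions hold.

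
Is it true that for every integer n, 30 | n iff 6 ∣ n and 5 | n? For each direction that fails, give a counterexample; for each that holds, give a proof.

(⟹) If 30 ∣ n, write n = 30q. Since 30 = 5·6, n = 6·(5q), so 6 ∣ n; and since 30 = 6·5, n = 5·(6q), so 5 ∣ n.

(⟸) Suppose 6 ∣ n and 5 ∣ n. Any common multiple of 6 and 5 is a multiple of their lcm; here gcd(6, 5) = 1, so lcm(6, 5) = 6·5 = 30, so 30 ∣ n.

Both implications hold.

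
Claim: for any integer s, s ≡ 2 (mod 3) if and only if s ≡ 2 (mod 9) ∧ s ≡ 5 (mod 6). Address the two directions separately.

(⇒) This fails: s = 2 gives 2 ≡ 2 (mod 3) but 2 ≡ 2 (mod 6), so the conjunction on the right does not hold.

(⇐) Conversely, if s ≡ 2 (mod 9) and s ≡ 5 (mod 6), then by the Chinese remainder theorem s ≡ 11 (mod 18). Since 11 ≡ 2 (mod 3) and 3 ∣ 18, we get s ≡ 2 (mod 3).

The forward direction fails; the converse holds.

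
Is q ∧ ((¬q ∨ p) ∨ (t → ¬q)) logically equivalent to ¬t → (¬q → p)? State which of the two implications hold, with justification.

Only the forward implication holds.

(→) Assume the antecedent. If p is true, ¬t → (¬q → p) reduces to true regardless of the other variables. If p is false, the antecedent forces (p = F, q = T, t = F), and ¬t → (¬q → p) holds there. Either way ¬t → (¬q → p) holds.

(←) This fails. Under p = T, q = F, t = F, the left side is false but the right side is true.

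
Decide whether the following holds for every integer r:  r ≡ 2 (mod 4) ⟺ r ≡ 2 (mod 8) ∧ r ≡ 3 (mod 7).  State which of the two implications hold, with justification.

[⇒] This fails: r = 2 gives 2 ≡ 2 (mod 4) but 2 ≡ 2 (mod 7), so the conjunction on the right does not hold.

[⇐] Conversely, if r ≡ 2 (mod 8) and r ≡ 3 (mod 7), then by the Chinese remainder theorem r ≡ 10 (mod 56). Since 10 ≡ 2 (mod 4) and 4 ∣ 56, we get r ≡ 2 (mod 4).

Only the reverse direction holds.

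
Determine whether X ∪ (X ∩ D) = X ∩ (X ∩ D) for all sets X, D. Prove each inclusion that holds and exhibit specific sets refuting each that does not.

(⟹) This inclusion fails. Take X = {1}, D = ∅; then 1 ∈ X ∪ (X ∩ D) but 1 ∉ X ∩ (X ∩ D).

(⟸) Let x ∈ X ∩ (X ∩ D). Then x ∈ X ∩ D, from which x ∈ X ∪ (X ∩ D).

Only the reverse inclusion holds.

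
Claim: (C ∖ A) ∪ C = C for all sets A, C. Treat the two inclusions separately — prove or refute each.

(⊇) Let x ∈ C. Then either x ∈ C and x ∉ A; or x ∈ A ∩ C. In each case x ∈ (C ∖ A) ∪ C, so C ⊆ (C ∖ A) ∪ C.

(⊆) Let x ∈ (C ∖ A) ∪ C. Then either x ∈ C and x ∉ A; or x ∈ A ∩ C. In each case x ∈ C, so (C ∖ A) ∪ C ⊆ C.

The two sets are equal.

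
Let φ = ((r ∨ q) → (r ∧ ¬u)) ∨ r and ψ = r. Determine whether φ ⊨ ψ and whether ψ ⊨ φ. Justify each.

Not equivalent: only (⇐) holds.

(→) This fails. Under q = F, r = F, u = F, the left side is true but the right side is false.

(←) Assume the antecedent. If q is true, the antecedent forces (q = T, r = T, u = F) or (q = T, r = T, u = T), and ((r ∨ q) → (r ∧ ¬u)) ∨ r holds there. If q is false, ((r ∨ q) → (r ∧ ¬u)) ∨ r reduces to true regardless of the other variables. Either way ((r ∨ q) → (r ∧ ¬u)) ∨ r holds.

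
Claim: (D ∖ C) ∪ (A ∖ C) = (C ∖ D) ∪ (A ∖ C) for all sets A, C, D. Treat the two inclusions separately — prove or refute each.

(⊆) fails and (⊇) fails.

(⟹) This inclusion fails. Take A = ∅, C = ∅, D = {1}; then 1 ∈ (D ∖ C) ∪ (A ∖ C) but 1 ∉ (C ∖ D) ∪ (A ∖ C).

(⟸) This inclusion fails. Take A = ∅, C = {1}, D = ∅; then 1 ∈ (C ∖ D) ∪ (A ∖ C) but 1 ∉ (D ∖ C) ∪ (A ∖ C).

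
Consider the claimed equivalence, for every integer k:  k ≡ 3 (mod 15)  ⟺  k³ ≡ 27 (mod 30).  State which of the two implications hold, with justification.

(⇒) This fails: take k = 18. Then 18 ≡ 3 (mod 15), but 18³ = 5832 ≡ 12 (mod 30), not 27.

(⇐) Conversely, the residues r modulo 30 with r³ ≡ 27 (mod 30) are exactly {3}, and each is ≡ 3 (mod 15).

Only the converse holds.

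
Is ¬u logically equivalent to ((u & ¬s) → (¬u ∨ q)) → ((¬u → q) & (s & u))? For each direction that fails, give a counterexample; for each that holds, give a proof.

(⇒) fails and (⇐) fails.

[⇒] This fails. Under q = F, u = F, s = F, the left side is true but the right side is false.

[⇐] This fails. Under q = F, u = T, s = F, the left side is false but the right side is true.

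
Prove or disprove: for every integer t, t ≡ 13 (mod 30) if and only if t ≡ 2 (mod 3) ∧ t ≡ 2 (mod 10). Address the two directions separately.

(⇒) This fails: t = 13 gives 13 ≡ 13 (mod 30) but 13 ≡ 1 (mod 3), so the conjunction on the right does not hold.

(⇐) This fails: t = 2 satisfies both congruences on the right (2 ≡ 2 mod 3 and 2 ≡ 2 mod 10) yet 2 ≡ 2 (mod 30), not 13.

Neither direction holds.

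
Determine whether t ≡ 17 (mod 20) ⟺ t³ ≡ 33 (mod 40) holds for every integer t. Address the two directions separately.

(⇒) fails; (⇐) holds.

[⇒] This fails: take t = 37. Then 37 ≡ 17 (mod 20), but 37³ = 50653 ≡ 13 (mod 40), not 33.

[⇐] Conversely, the residues r modulo 40 with r³ ≡ 33 (mod 40) are exactly {17}, and each is ≡ 17 (mod 20).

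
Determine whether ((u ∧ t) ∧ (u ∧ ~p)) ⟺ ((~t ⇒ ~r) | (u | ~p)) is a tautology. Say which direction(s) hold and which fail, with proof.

[⇒] Assume the antecedent. If t is true, (~t ⇒ ~r) | (u | ~p) reduces to true regardless of the other variables. If t is false, the antecedent cannot hold. Either way (~t ⇒ ~r) | (u | ~p) holds.

[⇐] This fails. Under t = F, r = F, p = F, u = F, the left side is false but the right side is true.

Only the forward implication holds.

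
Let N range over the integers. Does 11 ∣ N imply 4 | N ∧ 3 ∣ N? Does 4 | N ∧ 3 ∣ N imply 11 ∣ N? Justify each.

[⇒] This fails: take N = 11. Certainly 11 ∣ 11, but 4 ∤ 11.

[⇐] This fails: take N = 12. Both 4 ∣ 12 and 3 ∣ 12, yet 12 is not a multiple of 11 (since 12 = 1·11 + 1), so 11 ∤ 12.

Both directions fail.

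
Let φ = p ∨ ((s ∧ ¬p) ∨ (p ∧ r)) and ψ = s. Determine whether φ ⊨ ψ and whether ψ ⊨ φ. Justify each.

(⟹) This fails. Under r = F, p = T, s = F, the left side is true but the right side is false.

(⟸) Assume the antecedent. If r is true, the antecedent forces (r = T, p = F, s = T) or (r = T, p = T, s = T), and p ∨ ((s ∧ ¬p) ∨ (p ∧ r)) holds there. If r is false, the antecedent forces (r = F, p = F, s = T) or (r = F, p = T, s = T), and p ∨ ((s ∧ ¬p) ∨ (p ∧ r)) holds there. Either way p ∨ ((s ∧ ¬p) ∨ (p ∧ r)) holds.

Only the reverse direction holds.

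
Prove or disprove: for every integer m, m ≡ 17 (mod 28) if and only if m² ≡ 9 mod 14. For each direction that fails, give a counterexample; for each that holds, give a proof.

Not equivalent: only (⇒) holds.

Forward direction. Suppose m ≡ 17 (mod 28). Then m² ≡ 17² = 289 (mod 28), and since 14 ∣ 28, also m² ≡ 9 (mod 14).

Converse. This fails: take m = 3. Then 3² = 9 ≡ 9 (mod 14), yet 3 ≡ 3 (mod 28), not 17.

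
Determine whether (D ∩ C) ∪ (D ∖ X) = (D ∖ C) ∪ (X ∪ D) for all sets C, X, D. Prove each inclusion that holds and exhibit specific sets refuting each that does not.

(⊆) Let x ∈ (D ∩ C) ∪ (D ∖ X). Then either x ∈ D and x ∉ C, X; or x ∈ C ∩ D and x ∉ X; or x ∈ C ∩ X ∩ D. In each case x ∈ (D ∖ C) ∪ (X ∪ D), so (D ∩ C) ∪ (D ∖ X) ⊆ (D ∖ C) ∪ (X ∪ D).

(⊇) This inclusion fails. Take C = ∅, X = {1}, D = ∅; then 1 ∈ (D ∖ C) ∪ (X ∪ D) but 1 ∉ (D ∩ C) ∪ (D ∖ X).

(⊆) holds; (⊇) fails.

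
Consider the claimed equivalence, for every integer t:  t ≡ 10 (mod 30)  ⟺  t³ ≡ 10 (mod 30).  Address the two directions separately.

The biconditional holds.

(⟸) Suppose t³ ≡ 10 (mod 30). The only residue r in {0, …, 29} with r³ ≡ 10 (mod 30) is r = 10, so t ≡ 10 (mod 30).

(⟹) Suppose t ≡ 10 (mod 30). Write t = 30j + 10. Then (30j + 10)³ = 27000j³ + 27000j² + 9000j + 1000 = 30(900j³ + 900j² + 300j + 33) + 10, so t³ ≡ 10 (mod 30).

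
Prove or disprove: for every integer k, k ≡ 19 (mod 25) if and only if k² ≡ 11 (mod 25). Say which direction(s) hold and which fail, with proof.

The forward direction holds; the converse fails.

[⇒] Suppose k ≡ 19 (mod 25). Write k = 25j + 19. Then (25j + 19)² = 625j² + 950j + 361 = 25(25j² + 38j + 14) + 11, so k² ≡ 11 (mod 25).

[⇐] This fails: take k = 6. Then 6² = 36 ≡ 11 (mod 25), yet 6 ≡ 6 (mod 25), not 19.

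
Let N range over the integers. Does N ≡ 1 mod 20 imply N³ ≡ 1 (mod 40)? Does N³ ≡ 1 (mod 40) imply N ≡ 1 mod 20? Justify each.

The forward direction fails; the converse holds.

(⟸) The residues r modulo 40 with r³ ≡ 1 (mod 40) are exactly {1}, and each is ≡ 1 (mod 20).

(⟹) This fails: take N = 21. Then 21 ≡ 1 (mod 20), but 21³ = 9261 ≡ 21 (mod 40), not 1.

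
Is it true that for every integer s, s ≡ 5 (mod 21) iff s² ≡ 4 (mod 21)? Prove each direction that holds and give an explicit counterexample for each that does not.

(⇒) holds; (⇐) fails.

(⇐) This fails: take s = 2. Then 2² = 4 ≡ 4 (mod 21), yet 2 ≡ 2 (mod 21), not 5.

(⇒) Suppose s ≡ 5 (mod 21). Write s = 21j + 5. Then (21j + 5)² = 441j² + 210j + 25 = 21(21j² + 10j + 1) + 4, so s² ≡ 4 (mod 21).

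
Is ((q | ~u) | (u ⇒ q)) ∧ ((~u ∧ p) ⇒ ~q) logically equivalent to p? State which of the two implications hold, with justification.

(⟹) This fails. Under u = F, q = F, p = F, the left side is true but the right side is false.

(⟸) This fails. Under u = T, q = F, p = T, the left side is false but the right side is true.

(⇒) fails and (⇐) fails.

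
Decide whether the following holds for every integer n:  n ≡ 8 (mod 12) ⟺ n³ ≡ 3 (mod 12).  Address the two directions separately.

Forward direction. This fails: take n = 8. Then 8 ≡ 8 (mod 12), but 8³ = 512 ≡ 8 (mod 12), not 3.

Converse. This fails: take n = 3. Then 3³ = 27 ≡ 3 (mod 12), yet 3 ≡ 3 (mod 12), not 8.

Neither direction holds.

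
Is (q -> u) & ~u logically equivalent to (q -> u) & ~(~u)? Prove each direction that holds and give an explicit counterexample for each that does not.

Neither direction holds.

Forward direction. This fails. Under u = F, q = F, the left side is true but the right side is false.

Converse. This fails. Under u = T, q = F, the left side is false but the right side is true.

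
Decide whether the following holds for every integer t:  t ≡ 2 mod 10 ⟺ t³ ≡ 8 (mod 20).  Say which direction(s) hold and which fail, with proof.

Both directions hold.

(⟹) Suppose t ≡ 2 (mod 10). Working modulo 20, t ∈ {2, 12}; for each such r, r³ ≡ 8 (mod 20).

(⟸) Conversely, the residues r modulo 20 with r³ ≡ 8 (mod 20) are exactly {2, 12}, and each is ≡ 2 (mod 10).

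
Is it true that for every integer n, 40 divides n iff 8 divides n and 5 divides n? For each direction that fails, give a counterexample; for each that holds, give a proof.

(⇐) Suppose 8 ∣ n and 5 ∣ n. Any common multiple of 8 and 5 is a multiple of their lcm; here gcd(8, 5) = 1, so lcm(8, 5) = 8·5 = 40, so 40 ∣ n.

(⇒) If 40 ∣ n, write n = 40q. Since 40 = 5·8, n = 8·(5q), so 8 ∣ n; and since 40 = 8·5, n = 5·(8q), so 5 ∣ n.

Both implications hold.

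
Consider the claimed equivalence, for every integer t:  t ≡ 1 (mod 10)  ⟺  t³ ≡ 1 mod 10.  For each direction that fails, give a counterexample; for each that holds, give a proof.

Forward direction. Suppose t ≡ 1 (mod 10). Write t = 10j + 1. Then (10j + 1)³ = 1000j³ + 300j² + 30j + 1 = 10(100j³ + 30j² + 3j) + 1, so t³ ≡ 1 (mod 10).

Converse. For the converse, argue contrapositively. If t ≢ 1 (mod 10), then t is congruent to one of 0, 2, 3, 4, 5, 6, 7, 8, 9 modulo 10, and these give t³ ≡ 0, 8, 7, 4, 5, 6, 3, 2, 9 respectively — never 1.

Both implications hold.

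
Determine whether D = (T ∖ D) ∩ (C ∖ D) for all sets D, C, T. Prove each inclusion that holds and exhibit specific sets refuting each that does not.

Neither inclusion holds.

(⊆) This inclusion fails. Take D = {1}, C = ∅, T = ∅; then 1 ∈ D but 1 ∉ (T ∖ D) ∩ (C ∖ D).

(⊇) This inclusion fails. Take D = ∅, C = {1}, T = {1}; then 1 ∈ (T ∖ D) ∩ (C ∖ D) but 1 ∉ D.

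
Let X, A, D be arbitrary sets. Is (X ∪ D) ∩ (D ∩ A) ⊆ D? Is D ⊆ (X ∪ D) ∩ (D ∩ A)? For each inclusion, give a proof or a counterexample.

(⊆) Let x ∈ (X ∪ D) ∩ (D ∩ A). Then either x ∈ A ∩ D and x ∉ X; or x ∈ X ∩ A ∩ D. In each case x ∈ D, so (X ∪ D) ∩ (D ∩ A) ⊆ D.

(⊇) This inclusion fails. Take X = ∅, A = ∅, D = {1}; then 1 ∈ D but 1 ∉ (X ∪ D) ∩ (D ∩ A).

The sets are not equal: only the forward inclusion holds.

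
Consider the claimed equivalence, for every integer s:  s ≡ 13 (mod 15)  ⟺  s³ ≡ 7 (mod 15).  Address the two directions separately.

Equivalent; both directions hold.

(→) Suppose s ≡ 13 (mod 15). Write s = 15j + 13. Then (15j + 13)³ = 3375j³ + 8775j² + 7605j + 2197 = 15(225j³ + 585j² + 507j + 146) + 7, so s³ ≡ 7 (mod 15).

(←) Conversely, suppose s³ ≡ 7 (mod 15). The only residue r in {0, …, 14} with r³ ≡ 7 (mod 15) is r = 13, so s ≡ 13 (mod 15).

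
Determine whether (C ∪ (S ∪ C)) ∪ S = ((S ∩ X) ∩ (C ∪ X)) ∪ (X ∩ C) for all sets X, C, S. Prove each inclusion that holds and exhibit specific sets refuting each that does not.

(⟸) Let x ∈ ((S ∩ X) ∩ (C ∪ X)) ∪ (X ∩ C). Then either x ∈ X ∩ C and x ∉ S; or x ∈ X ∩ S and x ∉ C; or x ∈ X ∩ C ∩ S. In each case x ∈ (C ∪ (S ∪ C)) ∪ S, so ((S ∩ X) ∩ (C ∪ X)) ∪ (X ∩ C) ⊆ (C ∪ (S ∪ C)) ∪ S.

(⟹) This inclusion fails. Take X = ∅, C = {1}, S = ∅; then 1 ∈ (C ∪ (S ∪ C)) ∪ S but 1 ∉ ((S ∩ X) ∩ (C ∪ X)) ∪ (X ∩ C).

Only the reverse inclusion holds.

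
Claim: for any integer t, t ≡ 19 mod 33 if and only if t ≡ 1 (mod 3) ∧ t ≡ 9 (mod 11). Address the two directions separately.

[⇒] This fails: t = 19 gives 19 ≡ 19 (mod 33) but 19 ≡ 8 (mod 11), so the conjunction on the right does not hold.

[⇐] This fails: t = 31 satisfies both congruences on the right (31 ≡ 1 mod 3 and 31 ≡ 9 mod 11) yet 31 ≡ 31 (mod 33), not 19.

Neither direction holds.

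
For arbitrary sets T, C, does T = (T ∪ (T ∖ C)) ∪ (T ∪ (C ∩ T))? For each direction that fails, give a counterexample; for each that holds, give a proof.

(⟹) Let x ∈ T. Then either x ∈ T and x ∉ C; or x ∈ T ∩ C. In each case x ∈ (T ∪ (T ∖ C)) ∪ (T ∪ (C ∩ T)), so T ⊆ (T ∪ (T ∖ C)) ∪ (T ∪ (C ∩ T)).

(⟸) Let x ∈ (T ∪ (T ∖ C)) ∪ (T ∪ (C ∩ T)). Then either x ∈ T and x ∉ C; or x ∈ T ∩ C. In each case x ∈ T, so (T ∪ (T ∖ C)) ∪ (T ∪ (C ∩ T)) ⊆ T.

Both inclusions hold; the sets are equal.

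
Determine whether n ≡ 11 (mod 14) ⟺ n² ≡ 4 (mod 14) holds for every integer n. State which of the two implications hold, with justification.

Both directions fail.

(⇒) This fails: take n = 11. Then 11 ≡ 11 (mod 14), but 11² = 121 ≡ 9 (mod 14), not 4.

(⇐) This fails: take n = 2. Then 2² = 4 ≡ 4 (mod 14), yet 2 ≡ 2 (mod 14), not 11.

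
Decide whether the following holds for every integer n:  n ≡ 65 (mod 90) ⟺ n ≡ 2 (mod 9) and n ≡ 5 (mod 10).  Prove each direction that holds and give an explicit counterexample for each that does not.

Converse. If n ≡ 2 (mod 9) and n ≡ 5 (mod 10), then by the Chinese remainder theorem n ≡ 65 (mod 90). This is exactly n ≡ 65 (mod 90).

Forward direction. Suppose n ≡ 65 (mod 90); write n = 90j + 65. Since 9 ∣ 90, reducing mod 9 gives n ≡ 65 ≡ 2 (mod 9); since 10 ∣ 90, reducing mod 10 gives n ≡ 65 ≡ 5 (mod 10).

Both directions hold.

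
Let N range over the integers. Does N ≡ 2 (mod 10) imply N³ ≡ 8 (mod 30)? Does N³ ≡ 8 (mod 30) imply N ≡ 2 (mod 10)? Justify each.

Not equivalent: only (⇐) holds.

(⟸) The residues r modulo 30 with r³ ≡ 8 (mod 30) are exactly {2}, and each is ≡ 2 (mod 10).

(⟹) This fails: take N = 12. Then 12 ≡ 2 (mod 10), but 12³ = 1728 ≡ 18 (mod 30), not 8.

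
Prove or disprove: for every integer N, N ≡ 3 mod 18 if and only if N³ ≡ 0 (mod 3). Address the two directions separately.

Only the forward direction holds.

(→) Suppose N ≡ 3 (mod 18). Then N³ ≡ 3³ = 27 (mod 18), and since 3 ∣ 18, also N³ ≡ 0 (mod 3).

(←) This fails: take N = 0. Then 0³ = 0 ≡ 0 (mod 3), yet 0 ≡ 0 (mod 18), not 3.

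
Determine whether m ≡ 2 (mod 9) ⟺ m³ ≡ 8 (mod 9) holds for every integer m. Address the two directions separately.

Only the forward implication holds.

[⇐] This fails: take m = 5. Then 5³ = 125 ≡ 8 (mod 9), yet 5 ≡ 5 (mod 9), not 2.

[⇒] Suppose m ≡ 2 (mod 9). Write m = 9j + 2. Then (9j + 2)³ = 729j³ + 486j² + 108j + 8 = 9(81j³ + 54j² + 12j) + 8, so m³ ≡ 8 (mod 9).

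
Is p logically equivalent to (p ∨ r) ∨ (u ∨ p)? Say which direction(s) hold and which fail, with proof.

(⟹) Assume the antecedent. If r is true, (p ∨ r) ∨ (u ∨ p) reduces to true regardless of the other variables. If r is false, the antecedent forces (r = F, p = T, u = F) or (r = F, p = T, u = T), and (p ∨ r) ∨ (u ∨ p) holds there. Either way (p ∨ r) ∨ (u ∨ p) holds.

(⟸) This fails. Under r = T, p = F, u = F, the left side is false but the right side is true.

Not equivalent: only (⇒) holds.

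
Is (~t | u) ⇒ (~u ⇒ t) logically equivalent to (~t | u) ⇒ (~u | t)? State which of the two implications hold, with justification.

(→) This fails. Under t = F, u = T, the left side is true but the right side is false.

(←) This fails. Under t = F, u = F, the left side is false but the right side is true.

Neither implication holds.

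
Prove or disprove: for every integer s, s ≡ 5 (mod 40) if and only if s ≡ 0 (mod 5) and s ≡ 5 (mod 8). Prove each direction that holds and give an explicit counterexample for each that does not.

Both directions hold.

Forward direction. Suppose s ≡ 5 (mod 40); write s = 40j + 5. Since 5 ∣ 40, reducing mod 5 gives s ≡ 5 ≡ 0 (mod 5); since 8 ∣ 40, reducing mod 8 gives s ≡ 5 (mod 8).

Converse. If s ≡ 0 (mod 5) and s ≡ 5 (mod 8), then by the Chinese remainder theorem s ≡ 5 (mod 40). This is exactly s ≡ 5 (mod 40).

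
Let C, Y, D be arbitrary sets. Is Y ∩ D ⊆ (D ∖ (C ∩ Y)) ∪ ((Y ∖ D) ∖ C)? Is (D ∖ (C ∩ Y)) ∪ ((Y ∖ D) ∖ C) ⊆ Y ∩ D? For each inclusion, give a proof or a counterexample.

(⟹) This inclusion fails. Take C = {1}, Y = {1}, D = {1}; then 1 ∈ Y ∩ D but 1 ∉ (D ∖ (C ∩ Y)) ∪ ((Y ∖ D) ∖ C).

(⟸) This inclusion fails. Take C = ∅, Y = {1}, D = ∅; then 1 ∈ (D ∖ (C ∩ Y)) ∪ ((Y ∖ D) ∖ C) but 1 ∉ Y ∩ D.

Both inclusions fail.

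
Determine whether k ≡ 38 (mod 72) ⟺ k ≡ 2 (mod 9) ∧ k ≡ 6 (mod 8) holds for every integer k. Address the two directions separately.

Both directions hold.

Converse. If k ≡ 2 (mod 9) and k ≡ 6 (mod 8), then by the Chinese remainder theorem k ≡ 38 (mod 72). This is exactly k ≡ 38 (mod 72).

Forward direction. Suppose k ≡ 38 (mod 72); write k = 72j + 38. Since 9 ∣ 72, reducing mod 9 gives k ≡ 38 ≡ 2 (mod 9); since 8 ∣ 72, reducing mod 8 gives k ≡ 38 ≡ 6 (mod 8).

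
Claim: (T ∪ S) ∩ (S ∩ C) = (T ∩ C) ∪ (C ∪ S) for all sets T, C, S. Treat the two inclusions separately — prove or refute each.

Only the forward inclusion holds.

(⟹) Let x ∈ (T ∪ S) ∩ (S ∩ C). Then either x ∈ C ∩ S and x ∉ T; or x ∈ T ∩ C ∩ S. In each case x ∈ (T ∩ C) ∪ (C ∪ S), so (T ∪ S) ∩ (S ∩ C) ⊆ (T ∩ C) ∪ (C ∪ S).

(⟸) This inclusion fails. Take T = ∅, C = {1}, S = ∅; then 1 ∈ (T ∩ C) ∪ (C ∪ S) but 1 ∉ (T ∪ S) ∩ (S ∩ C).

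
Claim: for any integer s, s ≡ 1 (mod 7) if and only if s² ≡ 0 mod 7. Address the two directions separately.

Neither direction holds.

(⇒) This fails: take s = 1. Then 1 ≡ 1 (mod 7), but 1² = 1 ≡ 1 (mod 7), not 0.

(⇐) This fails: take s = 0. Then 0² = 0 ≡ 0 (mod 7), yet 0 ≡ 0 (mod 7), not 1.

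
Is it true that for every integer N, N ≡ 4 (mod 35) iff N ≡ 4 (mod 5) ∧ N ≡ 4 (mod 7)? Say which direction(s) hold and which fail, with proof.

Forward direction. Suppose N ≡ 4 (mod 35); write N = 35j + 4. Since 5 ∣ 35, reducing mod 5 gives N ≡ 4 (mod 5); since 7 ∣ 35, reducing mod 7 gives N ≡ 4 (mod 7).

Converse. If N ≡ 4 (mod 5) and N ≡ 4 (mod 7), then by the Chinese remainder theorem N ≡ 4 (mod 35). This is exactly N ≡ 4 (mod 35).

Equivalent; both directions hold.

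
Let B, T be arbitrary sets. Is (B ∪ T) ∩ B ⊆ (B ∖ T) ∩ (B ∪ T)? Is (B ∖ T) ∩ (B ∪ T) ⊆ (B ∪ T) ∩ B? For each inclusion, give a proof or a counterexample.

Only the reverse inclusion holds.

Forward inclusion. This inclusion fails. Take B = {1}, T = {1}; then 1 ∈ (B ∪ T) ∩ B but 1 ∉ (B ∖ T) ∩ (B ∪ T).

Reverse inclusion. Let x ∈ (B ∖ T) ∩ (B ∪ T). Then x ∈ B and x ∉ T, from which x ∈ (B ∪ T) ∩ B.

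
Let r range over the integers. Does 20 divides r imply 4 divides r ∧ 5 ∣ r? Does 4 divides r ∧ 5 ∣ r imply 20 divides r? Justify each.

The biconditional holds.

[⇒] If 20 ∣ r, write r = 20q. Since 20 = 5·4, r = 4·(5q), so 4 ∣ r; and since 20 = 4·5, r = 5·(4q), so 5 ∣ r.

[⇐] Suppose 4 ∣ r and 5 ∣ r. Any common multiple of 4 and 5 is a multiple of their lcm; here gcd(4, 5) = 1, so lcm(4, 5) = 4·5 = 20, so 20 ∣ r.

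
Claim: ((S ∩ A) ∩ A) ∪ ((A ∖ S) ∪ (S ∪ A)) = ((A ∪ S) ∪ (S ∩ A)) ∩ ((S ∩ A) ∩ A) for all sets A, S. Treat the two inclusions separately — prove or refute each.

Only the reverse inclusion holds.

(⟹) This inclusion fails. Take A = {1}, S = ∅; then 1 ∈ ((S ∩ A) ∩ A) ∪ ((A ∖ S) ∪ (S ∪ A)) but 1 ∉ ((A ∪ S) ∪ (S ∩ A)) ∩ ((S ∩ A) ∩ A).

(⟸) Let x ∈ ((A ∪ S) ∪ (S ∩ A)) ∩ ((S ∩ A) ∩ A). Then x ∈ A ∩ S, from which x ∈ ((S ∩ A) ∩ A) ∪ ((A ∖ S) ∪ (S ∪ A)).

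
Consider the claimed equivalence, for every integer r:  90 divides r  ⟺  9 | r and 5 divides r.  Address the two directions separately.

Only the forward implication holds.

Converse. This fails: take r = 45. Both 9 ∣ 45 and 5 ∣ 45, yet 45 is not a multiple of 90 (since 45 = 0·90 + 45), so 90 ∤ 45.

Forward direction. If 90 ∣ r, write r = 90q. Since 90 = 10·9, r = 9·(10q), so 9 ∣ r; and since 90 = 18·5, r = 5·(18q), so 5 ∣ r.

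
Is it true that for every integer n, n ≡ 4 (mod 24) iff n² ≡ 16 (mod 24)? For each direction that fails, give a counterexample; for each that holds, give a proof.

(⇒) holds; (⇐) fails.

Forward direction. Suppose n ≡ 4 (mod 24). Write n = 24j + 4. Then (24j + 4)² = 576j² + 192j + 16 = 24(24j² + 8j) + 16, so n² ≡ 16 (mod 24).

Converse. This fails: take n = 8. Then 8² = 64 ≡ 16 (mod 24), yet 8 ≡ 8 (mod 24), not 4.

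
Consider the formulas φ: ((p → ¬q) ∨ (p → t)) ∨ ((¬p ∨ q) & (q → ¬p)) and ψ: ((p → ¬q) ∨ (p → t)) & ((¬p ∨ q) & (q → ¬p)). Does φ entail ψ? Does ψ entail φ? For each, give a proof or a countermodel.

Converse. Assume the antecedent. If p is true, the antecedent cannot hold. If p is false, the consequent reduces to true regardless of the other variables. Either way the consequent holds.

Forward direction. This fails. Under p = T, t = F, q = F, the left side is true but the right side is false.

Only the reverse direction holds.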